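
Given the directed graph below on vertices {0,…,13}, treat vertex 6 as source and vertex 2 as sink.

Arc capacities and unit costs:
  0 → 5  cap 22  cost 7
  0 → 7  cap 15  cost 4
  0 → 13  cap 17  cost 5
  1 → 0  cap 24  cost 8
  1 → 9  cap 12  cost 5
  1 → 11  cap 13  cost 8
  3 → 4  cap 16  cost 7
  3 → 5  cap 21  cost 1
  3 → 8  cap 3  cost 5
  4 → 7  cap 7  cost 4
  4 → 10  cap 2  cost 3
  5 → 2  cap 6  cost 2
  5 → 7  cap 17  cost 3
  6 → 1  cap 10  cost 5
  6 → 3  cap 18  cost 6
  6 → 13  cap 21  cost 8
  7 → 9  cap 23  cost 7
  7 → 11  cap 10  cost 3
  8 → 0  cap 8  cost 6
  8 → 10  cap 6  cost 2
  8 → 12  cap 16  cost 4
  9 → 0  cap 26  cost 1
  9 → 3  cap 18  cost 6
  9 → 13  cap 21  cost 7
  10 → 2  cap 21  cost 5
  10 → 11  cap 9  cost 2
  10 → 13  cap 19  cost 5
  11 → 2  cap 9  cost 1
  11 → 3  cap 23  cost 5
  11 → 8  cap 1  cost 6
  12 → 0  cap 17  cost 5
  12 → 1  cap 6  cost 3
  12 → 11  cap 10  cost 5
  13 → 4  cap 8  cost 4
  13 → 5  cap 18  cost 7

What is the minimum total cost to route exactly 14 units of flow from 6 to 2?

shortest-cost path #1: 6→3→5→2 push 6 @ unit cost 9 (adds 54)
shortest-cost path #2: 6→1→11→2 push 8 @ unit cost 14 (adds 112)
total cost = 166

Minimum cost for 14 units: 166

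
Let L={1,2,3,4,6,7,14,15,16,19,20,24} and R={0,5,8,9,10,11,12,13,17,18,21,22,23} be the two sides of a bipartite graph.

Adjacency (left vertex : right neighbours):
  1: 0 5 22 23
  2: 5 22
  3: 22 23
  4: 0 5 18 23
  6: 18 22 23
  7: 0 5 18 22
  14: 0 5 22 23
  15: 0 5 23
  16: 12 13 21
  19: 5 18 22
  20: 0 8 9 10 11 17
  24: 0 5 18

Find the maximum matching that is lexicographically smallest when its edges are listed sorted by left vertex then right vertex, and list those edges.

Lex-smallest maximum matching: {(1,0), (2,5), (3,22), (4,18), (6,23), (16,12), (20,8)}

|M| = 7 (so the lex-smallest maximum matching has 7 edges)
process left vertices in ascending order; for each, take the smallest-labelled available neighbour that still permits 7 edges overall, or leave it unmatched if none does
lex-smallest matching: {1-0, 2-5, 3-22, 4-18, 6-23, 16-12, 20-8}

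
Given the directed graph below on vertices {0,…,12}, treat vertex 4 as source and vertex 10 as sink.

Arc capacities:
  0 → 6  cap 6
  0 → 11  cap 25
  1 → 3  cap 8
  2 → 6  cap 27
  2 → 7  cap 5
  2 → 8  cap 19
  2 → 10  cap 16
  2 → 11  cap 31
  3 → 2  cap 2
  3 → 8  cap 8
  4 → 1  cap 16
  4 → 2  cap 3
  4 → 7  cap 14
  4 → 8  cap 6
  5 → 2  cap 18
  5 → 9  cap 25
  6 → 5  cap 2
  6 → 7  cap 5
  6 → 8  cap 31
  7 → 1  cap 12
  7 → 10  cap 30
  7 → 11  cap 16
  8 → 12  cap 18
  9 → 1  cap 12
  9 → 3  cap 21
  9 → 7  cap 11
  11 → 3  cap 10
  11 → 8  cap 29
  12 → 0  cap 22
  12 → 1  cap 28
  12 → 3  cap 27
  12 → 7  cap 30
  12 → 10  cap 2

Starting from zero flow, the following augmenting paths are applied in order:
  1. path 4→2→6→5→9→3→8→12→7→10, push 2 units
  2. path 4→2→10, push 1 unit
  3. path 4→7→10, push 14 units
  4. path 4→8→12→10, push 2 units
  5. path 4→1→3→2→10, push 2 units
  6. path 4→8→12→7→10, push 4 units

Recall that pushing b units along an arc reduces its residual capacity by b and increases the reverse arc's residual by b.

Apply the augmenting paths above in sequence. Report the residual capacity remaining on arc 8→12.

Residual capacity of (8,12): 10

after path 1 (4→2→6→5→9→3→8→12→7→10, push 2): res(8,12)=16
after path 2 (4→2→10, push 1): res(8,12)=16
after path 3 (4→7→10, push 14): res(8,12)=16
after path 4 (4→8→12→10, push 2): res(8,12)=14
after path 5 (4→1→3→2→10, push 2): res(8,12)=14
after path 6 (4→8→12→7→10, push 4): res(8,12)=10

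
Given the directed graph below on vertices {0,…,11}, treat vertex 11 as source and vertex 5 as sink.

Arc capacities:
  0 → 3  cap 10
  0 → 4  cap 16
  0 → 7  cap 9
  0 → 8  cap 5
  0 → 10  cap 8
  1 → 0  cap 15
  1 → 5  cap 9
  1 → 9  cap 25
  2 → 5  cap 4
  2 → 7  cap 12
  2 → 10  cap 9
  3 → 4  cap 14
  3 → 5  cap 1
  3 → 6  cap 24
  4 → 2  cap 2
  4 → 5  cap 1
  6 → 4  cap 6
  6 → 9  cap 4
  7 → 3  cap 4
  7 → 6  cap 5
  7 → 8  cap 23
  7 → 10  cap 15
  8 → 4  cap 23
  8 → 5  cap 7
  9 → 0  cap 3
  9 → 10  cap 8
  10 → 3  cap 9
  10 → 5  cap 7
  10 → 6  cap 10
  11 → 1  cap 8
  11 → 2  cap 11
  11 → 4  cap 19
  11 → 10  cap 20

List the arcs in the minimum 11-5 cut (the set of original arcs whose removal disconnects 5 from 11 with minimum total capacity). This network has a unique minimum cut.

augment #1: 11→1→5 push 8
augment #2: 11→2→5 push 4
augment #3: 11→4→5 push 1
augment #4: 11→10→5 push 7
augment #5: 11→10→3→5 push 1
augment #6: 11→2→7→8→5 push 7
max flow = 28; residual-reachable set from 11 gives S-side
cut edges (S→T): {(2,5), (3,5), (4,5), (8,5), (10,5), (11,1)} total cap 28

Min-cut arcs: {(2,5), (3,5), (4,5), (8,5), (10,5), (11,1)} (total capacity 28)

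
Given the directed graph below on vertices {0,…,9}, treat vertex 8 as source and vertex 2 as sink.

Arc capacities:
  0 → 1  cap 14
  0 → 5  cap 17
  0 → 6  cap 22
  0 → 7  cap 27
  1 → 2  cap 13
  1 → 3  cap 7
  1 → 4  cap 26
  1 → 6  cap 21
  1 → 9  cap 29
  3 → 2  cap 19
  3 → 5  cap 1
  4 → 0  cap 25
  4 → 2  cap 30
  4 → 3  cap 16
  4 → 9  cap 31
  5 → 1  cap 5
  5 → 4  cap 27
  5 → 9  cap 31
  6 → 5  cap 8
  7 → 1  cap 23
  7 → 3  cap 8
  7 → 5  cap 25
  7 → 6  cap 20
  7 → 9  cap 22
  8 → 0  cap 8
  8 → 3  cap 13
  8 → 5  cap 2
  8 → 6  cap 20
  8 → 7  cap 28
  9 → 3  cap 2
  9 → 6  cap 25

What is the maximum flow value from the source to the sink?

Maximum flow value: 59

augment #1: 8→3→2 bottleneck 13, total now 13
augment #2: 8→0→1→2 bottleneck 8, total now 21
augment #3: 8→5→1→2 bottleneck 2, total now 23
augment #4: 8→7→1→2 bottleneck 3, total now 26
augment #5: 8→7→3→2 bottleneck 6, total now 32
augment #6: 8→6→5→4→2 bottleneck 8, total now 40
augment #7: 8→7→1→4→2 bottleneck 19, total now 59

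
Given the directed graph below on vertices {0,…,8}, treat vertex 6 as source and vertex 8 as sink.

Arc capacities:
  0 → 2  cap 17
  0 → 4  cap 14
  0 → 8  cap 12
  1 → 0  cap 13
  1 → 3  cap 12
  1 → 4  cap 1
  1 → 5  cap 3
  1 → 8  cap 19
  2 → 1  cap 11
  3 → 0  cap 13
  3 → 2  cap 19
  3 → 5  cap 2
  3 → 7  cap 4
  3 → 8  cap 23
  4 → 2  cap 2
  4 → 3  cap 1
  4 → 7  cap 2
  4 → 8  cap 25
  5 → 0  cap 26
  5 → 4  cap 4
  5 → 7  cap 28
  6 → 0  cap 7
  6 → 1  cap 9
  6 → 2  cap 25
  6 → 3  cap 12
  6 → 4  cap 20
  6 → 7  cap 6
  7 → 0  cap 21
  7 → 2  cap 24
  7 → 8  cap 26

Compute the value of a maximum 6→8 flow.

augment #1: 6→0→8 bottleneck 7, total now 7
augment #2: 6→1→8 bottleneck 9, total now 16
augment #3: 6→3→8 bottleneck 12, total now 28
augment #4: 6→4→8 bottleneck 20, total now 48
augment #5: 6→7→8 bottleneck 6, total now 54
augment #6: 6→2→1→8 bottleneck 10, total now 64
augment #7: 6→2→1→0→8 bottleneck 1, total now 65

Maximum flow value: 65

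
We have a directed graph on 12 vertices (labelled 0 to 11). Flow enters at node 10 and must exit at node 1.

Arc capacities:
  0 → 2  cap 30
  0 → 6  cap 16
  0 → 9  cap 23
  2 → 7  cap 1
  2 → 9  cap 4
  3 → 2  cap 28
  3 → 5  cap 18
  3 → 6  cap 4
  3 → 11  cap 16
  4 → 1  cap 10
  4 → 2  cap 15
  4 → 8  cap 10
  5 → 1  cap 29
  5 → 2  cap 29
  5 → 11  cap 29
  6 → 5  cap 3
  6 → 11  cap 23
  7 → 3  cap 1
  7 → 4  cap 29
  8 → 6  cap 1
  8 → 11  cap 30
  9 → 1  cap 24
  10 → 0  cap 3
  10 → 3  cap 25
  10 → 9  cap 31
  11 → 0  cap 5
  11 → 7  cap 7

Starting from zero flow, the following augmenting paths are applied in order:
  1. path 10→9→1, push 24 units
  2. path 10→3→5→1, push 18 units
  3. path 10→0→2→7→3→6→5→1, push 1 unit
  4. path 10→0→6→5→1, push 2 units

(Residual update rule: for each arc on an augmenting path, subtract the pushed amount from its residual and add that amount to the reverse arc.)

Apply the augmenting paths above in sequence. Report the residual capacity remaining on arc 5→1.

Residual capacity of (5,1): 8

after path 1 (10→9→1, push 24): res(5,1)=29
after path 2 (10→3→5→1, push 18): res(5,1)=11
after path 3 (10→0→2→7→3→6→5→1, push 1): res(5,1)=10
after path 4 (10→0→6→5→1, push 2): res(5,1)=8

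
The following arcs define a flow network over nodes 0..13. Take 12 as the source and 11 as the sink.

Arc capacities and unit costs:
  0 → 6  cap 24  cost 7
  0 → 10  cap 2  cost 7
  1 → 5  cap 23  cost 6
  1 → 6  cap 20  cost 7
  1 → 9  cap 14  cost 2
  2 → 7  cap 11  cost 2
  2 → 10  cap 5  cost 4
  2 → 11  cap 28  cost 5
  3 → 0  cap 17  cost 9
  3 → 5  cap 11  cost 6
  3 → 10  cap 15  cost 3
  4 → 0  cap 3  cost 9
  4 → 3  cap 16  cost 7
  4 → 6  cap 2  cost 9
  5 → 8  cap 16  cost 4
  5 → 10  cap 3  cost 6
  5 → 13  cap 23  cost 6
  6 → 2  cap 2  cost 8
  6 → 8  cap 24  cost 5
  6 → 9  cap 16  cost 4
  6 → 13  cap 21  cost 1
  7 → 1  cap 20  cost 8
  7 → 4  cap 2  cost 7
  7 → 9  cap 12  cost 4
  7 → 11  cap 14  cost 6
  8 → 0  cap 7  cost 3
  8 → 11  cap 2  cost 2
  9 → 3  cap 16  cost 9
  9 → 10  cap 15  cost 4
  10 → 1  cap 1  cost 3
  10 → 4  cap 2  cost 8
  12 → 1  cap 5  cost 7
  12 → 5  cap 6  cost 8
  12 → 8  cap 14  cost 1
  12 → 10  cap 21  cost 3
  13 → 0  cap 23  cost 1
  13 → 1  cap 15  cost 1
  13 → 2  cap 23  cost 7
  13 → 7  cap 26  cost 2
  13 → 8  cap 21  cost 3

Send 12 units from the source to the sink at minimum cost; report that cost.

shortest-cost path #1: 12→8→11 push 2 @ unit cost 3 (adds 6)
shortest-cost path #2: 12→8→0→6→13→7→11 push 7 @ unit cost 20 (adds 140)
shortest-cost path #3: 12→5→13→7→11 push 3 @ unit cost 22 (adds 66)
total cost = 212

Minimum cost for 12 units: 212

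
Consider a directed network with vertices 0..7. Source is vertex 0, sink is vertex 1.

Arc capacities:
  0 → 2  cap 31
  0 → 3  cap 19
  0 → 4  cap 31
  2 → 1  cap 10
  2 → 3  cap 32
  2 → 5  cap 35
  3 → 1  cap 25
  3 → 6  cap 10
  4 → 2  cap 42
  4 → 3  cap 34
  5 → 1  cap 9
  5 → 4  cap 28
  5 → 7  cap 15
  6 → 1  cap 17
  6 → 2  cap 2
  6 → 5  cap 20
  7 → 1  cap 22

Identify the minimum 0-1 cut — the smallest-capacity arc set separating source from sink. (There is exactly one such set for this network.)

augment #1: 0→2→1 push 10
augment #2: 0→3→1 push 19
augment #3: 0→2→3→1 push 6
augment #4: 0→2→5→1 push 9
augment #5: 0→2→3→6→1 push 6
augment #6: 0→4→3→6→1 push 4
augment #7: 0→4→2→5→7→1 push 15
max flow = 69; residual-reachable set from 0 gives S-side
cut edges (S→T): {(2,1), (3,1), (3,6), (5,1), (5,7)} total cap 69

Min-cut arcs: {(2,1), (3,1), (3,6), (5,1), (5,7)} (total capacity 69)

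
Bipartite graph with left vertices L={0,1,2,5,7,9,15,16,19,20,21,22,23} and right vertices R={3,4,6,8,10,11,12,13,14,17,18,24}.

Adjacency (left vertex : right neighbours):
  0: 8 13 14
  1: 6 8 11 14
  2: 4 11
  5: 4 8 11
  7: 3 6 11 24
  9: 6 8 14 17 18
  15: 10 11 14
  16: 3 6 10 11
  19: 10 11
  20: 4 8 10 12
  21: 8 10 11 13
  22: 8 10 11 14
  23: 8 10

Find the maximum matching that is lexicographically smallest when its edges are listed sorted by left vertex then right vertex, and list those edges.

Lex-smallest maximum matching: {(0,8), (1,6), (2,4), (5,11), (7,24), (9,17), (15,10), (16,3), (20,12), (21,13), (22,14)}

|M| = 11 (so the lex-smallest maximum matching has 11 edges)
process left vertices in ascending order; for each, take the smallest-labelled available neighbour that still permits 11 edges overall, or leave it unmatched if none does
lex-smallest matching: {0-8, 1-6, 2-4, 5-11, 7-24, 9-17, 15-10, 16-3, 20-12, 21-13, 22-14}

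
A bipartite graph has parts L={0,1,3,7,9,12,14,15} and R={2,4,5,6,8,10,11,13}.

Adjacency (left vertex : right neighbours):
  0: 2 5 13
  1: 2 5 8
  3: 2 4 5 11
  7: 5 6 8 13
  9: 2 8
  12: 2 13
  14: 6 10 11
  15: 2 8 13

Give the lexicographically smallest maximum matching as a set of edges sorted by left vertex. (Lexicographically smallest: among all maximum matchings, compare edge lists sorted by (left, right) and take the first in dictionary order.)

Lex-smallest maximum matching: {(0,2), (1,5), (3,4), (7,6), (9,8), (12,13), (14,10)}

|M| = 7 (so the lex-smallest maximum matching has 7 edges)
process left vertices in ascending order; for each, take the smallest-labelled available neighbour that still permits 7 edges overall, or leave it unmatched if none does
lex-smallest matching: {0-2, 1-5, 3-4, 7-6, 9-8, 12-13, 14-10}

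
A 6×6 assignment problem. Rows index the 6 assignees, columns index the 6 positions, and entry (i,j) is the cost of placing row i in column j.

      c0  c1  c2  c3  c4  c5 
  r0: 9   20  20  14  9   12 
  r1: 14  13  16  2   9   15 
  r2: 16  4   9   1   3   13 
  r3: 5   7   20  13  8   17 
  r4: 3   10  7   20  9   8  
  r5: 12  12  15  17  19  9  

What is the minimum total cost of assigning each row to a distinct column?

Minimum assignment cost: 36

optimal assignment: row0→col4 (cost 9), row1→col3 (cost 2), row2→col1 (cost 4), row3→col0 (cost 5), row4→col2 (cost 7), row5→col5 (cost 9)
total = 9 + 2 + 4 + 5 + 7 + 9 = 36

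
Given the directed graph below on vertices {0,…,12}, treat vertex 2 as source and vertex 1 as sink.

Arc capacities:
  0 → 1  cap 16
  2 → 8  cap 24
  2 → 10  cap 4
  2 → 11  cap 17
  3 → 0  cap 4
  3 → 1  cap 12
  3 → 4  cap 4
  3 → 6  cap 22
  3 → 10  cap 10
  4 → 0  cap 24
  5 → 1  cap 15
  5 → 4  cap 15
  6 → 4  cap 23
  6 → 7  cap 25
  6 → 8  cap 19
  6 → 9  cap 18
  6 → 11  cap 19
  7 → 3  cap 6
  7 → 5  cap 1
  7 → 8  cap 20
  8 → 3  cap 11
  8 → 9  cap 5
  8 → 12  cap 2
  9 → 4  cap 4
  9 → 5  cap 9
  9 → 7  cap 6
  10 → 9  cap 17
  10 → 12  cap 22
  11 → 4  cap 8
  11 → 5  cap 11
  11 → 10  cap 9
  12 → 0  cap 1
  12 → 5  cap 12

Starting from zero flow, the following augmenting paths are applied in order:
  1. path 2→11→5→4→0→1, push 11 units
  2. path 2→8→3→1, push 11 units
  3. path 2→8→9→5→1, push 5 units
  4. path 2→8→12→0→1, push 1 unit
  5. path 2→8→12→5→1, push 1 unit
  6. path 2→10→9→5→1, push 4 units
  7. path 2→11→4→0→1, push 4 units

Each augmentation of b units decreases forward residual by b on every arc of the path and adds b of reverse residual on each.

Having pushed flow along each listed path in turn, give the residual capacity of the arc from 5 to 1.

after path 1 (2→11→5→4→0→1, push 11): res(5,1)=15
after path 2 (2→8→3→1, push 11): res(5,1)=15
after path 3 (2→8→9→5→1, push 5): res(5,1)=10
after path 4 (2→8→12→0→1, push 1): res(5,1)=10
after path 5 (2→8→12→5→1, push 1): res(5,1)=9
after path 6 (2→10→9→5→1, push 4): res(5,1)=5
after path 7 (2→11→4→0→1, push 4): res(5,1)=5

Residual capacity of (5,1): 5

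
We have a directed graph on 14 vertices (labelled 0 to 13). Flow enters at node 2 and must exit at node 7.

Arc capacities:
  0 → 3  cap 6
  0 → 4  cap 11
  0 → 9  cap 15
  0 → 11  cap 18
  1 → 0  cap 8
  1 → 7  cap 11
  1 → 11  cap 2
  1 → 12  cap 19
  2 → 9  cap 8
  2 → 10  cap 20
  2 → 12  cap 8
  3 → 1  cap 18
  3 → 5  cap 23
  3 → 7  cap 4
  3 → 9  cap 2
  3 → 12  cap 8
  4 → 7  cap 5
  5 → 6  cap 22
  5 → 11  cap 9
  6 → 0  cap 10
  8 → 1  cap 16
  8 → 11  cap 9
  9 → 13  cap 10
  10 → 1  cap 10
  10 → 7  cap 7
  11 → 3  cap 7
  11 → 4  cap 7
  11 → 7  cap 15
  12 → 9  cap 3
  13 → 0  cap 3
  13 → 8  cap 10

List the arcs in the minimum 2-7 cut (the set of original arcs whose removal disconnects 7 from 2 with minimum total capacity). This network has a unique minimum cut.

Min-cut arcs: {(9,13), (10,1), (10,7)} (total capacity 27)

augment #1: 2→10→7 push 7
augment #2: 2→10→1→7 push 10
augment #3: 2→9→13→0→3→7 push 3
augment #4: 2→9→13→8→1→7 push 1
augment #5: 2→9→13→8→11→7 push 4
augment #6: 2→12→9→13→8→11→7 push 2
max flow = 27; residual-reachable set from 2 gives S-side
cut edges (S→T): {(9,13), (10,1), (10,7)} total cap 27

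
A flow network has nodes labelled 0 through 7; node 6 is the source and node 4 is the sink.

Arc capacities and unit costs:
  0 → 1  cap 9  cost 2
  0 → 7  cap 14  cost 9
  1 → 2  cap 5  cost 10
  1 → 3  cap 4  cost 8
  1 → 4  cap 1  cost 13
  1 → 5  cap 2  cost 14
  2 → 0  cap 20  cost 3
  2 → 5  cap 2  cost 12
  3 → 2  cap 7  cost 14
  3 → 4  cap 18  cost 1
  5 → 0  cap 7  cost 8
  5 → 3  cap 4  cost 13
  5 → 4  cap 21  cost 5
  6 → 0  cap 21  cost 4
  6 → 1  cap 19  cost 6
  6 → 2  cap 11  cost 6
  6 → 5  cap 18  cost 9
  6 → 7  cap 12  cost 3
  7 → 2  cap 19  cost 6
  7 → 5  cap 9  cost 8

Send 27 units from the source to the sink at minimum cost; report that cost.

Minimum cost for 27 units: 404

shortest-cost path #1: 6→5→4 push 18 @ unit cost 14 (adds 252)
shortest-cost path #2: 6→1→3→4 push 4 @ unit cost 15 (adds 60)
shortest-cost path #3: 6→7→5→4 push 3 @ unit cost 16 (adds 48)
shortest-cost path #4: 6→1→4 push 1 @ unit cost 19 (adds 19)
shortest-cost path #5: 6→7→5→3→4 push 1 @ unit cost 25 (adds 25)
total cost = 404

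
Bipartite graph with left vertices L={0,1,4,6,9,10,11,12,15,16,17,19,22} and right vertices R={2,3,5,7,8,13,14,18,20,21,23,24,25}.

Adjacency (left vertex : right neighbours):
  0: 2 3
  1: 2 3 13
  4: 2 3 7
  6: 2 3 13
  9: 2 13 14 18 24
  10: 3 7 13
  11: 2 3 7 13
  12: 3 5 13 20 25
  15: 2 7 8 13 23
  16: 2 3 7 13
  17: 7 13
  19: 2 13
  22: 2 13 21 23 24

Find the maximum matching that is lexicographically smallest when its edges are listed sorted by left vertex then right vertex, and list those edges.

Lex-smallest maximum matching: {(0,2), (1,3), (4,7), (6,13), (9,14), (12,5), (15,8), (22,21)}

|M| = 8 (so the lex-smallest maximum matching has 8 edges)
process left vertices in ascending order; for each, take the smallest-labelled available neighbour that still permits 8 edges overall, or leave it unmatched if none does
lex-smallest matching: {0-2, 1-3, 4-7, 6-13, 9-14, 12-5, 15-8, 22-21}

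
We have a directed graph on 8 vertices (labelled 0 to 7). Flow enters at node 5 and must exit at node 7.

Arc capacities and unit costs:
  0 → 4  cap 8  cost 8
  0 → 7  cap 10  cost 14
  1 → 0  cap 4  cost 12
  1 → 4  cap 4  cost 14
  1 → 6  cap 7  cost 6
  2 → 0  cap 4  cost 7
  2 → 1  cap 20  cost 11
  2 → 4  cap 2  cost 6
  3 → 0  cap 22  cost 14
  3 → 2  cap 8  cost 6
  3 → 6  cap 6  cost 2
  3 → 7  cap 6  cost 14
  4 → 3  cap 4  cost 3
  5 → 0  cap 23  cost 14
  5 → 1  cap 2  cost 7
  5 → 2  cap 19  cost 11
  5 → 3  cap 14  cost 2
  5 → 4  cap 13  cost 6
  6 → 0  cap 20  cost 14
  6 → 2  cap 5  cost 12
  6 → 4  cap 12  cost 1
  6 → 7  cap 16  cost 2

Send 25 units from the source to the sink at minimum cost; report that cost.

shortest-cost path #1: 5→3→6→7 push 6 @ unit cost 6 (adds 36)
shortest-cost path #2: 5→1→6→7 push 2 @ unit cost 15 (adds 30)
shortest-cost path #3: 5→3→7 push 6 @ unit cost 16 (adds 96)
shortest-cost path #4: 5→3→2→1→6→7 push 2 @ unit cost 27 (adds 54)
shortest-cost path #5: 5→0→7 push 9 @ unit cost 28 (adds 252)
total cost = 468

Minimum cost for 25 units: 468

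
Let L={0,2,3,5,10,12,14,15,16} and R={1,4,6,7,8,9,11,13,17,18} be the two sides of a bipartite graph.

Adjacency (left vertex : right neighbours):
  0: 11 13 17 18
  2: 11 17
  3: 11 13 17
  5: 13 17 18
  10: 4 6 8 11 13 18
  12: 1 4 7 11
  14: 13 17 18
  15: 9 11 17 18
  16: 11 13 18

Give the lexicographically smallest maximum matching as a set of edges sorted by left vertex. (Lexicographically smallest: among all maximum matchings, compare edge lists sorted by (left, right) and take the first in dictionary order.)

|M| = 7 (so the lex-smallest maximum matching has 7 edges)
process left vertices in ascending order; for each, take the smallest-labelled available neighbour that still permits 7 edges overall, or leave it unmatched if none does
lex-smallest matching: {0-11, 2-17, 3-13, 5-18, 10-4, 12-1, 15-9}

Lex-smallest maximum matching: {(0,11), (2,17), (3,13), (5,18), (10,4), (12,1), (15,9)}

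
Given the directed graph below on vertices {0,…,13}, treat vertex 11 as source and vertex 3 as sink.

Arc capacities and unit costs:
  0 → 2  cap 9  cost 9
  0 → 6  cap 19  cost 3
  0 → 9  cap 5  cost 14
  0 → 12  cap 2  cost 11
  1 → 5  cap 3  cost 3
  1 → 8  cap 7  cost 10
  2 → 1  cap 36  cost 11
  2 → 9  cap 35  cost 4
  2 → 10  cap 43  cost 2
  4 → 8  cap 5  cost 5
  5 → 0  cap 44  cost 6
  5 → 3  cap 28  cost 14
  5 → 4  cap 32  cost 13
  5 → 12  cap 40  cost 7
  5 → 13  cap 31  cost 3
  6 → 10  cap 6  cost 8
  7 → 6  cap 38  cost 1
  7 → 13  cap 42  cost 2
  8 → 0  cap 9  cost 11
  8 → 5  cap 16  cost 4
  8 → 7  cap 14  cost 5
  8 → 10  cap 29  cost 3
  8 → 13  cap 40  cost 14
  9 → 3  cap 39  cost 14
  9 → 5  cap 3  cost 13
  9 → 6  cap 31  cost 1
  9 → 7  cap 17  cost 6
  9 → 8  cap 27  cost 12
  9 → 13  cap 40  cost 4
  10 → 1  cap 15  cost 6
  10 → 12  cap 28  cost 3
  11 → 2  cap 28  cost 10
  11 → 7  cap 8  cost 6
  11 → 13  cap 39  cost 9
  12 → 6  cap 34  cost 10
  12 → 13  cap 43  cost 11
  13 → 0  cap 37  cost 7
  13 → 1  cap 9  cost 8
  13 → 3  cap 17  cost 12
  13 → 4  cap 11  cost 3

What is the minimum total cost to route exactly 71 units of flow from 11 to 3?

shortest-cost path #1: 11→7→13→3 push 8 @ unit cost 20 (adds 160)
shortest-cost path #2: 11→13→3 push 9 @ unit cost 21 (adds 189)
shortest-cost path #3: 11→2→9→3 push 28 @ unit cost 28 (adds 784)
shortest-cost path #4: 11→13→1→5→3 push 3 @ unit cost 34 (adds 102)
shortest-cost path #5: 11→13→4→8→5→3 push 5 @ unit cost 35 (adds 175)
shortest-cost path #6: 11→13→0→2→9→3 push 7 @ unit cost 43 (adds 301)
shortest-cost path #7: 11→13→0→9→3 push 4 @ unit cost 44 (adds 176)
shortest-cost path #8: 11→13→1→8→5→3 push 6 @ unit cost 45 (adds 270)
shortest-cost path #9: 11→13→7→6→10→1→8→5→3 push 1 @ unit cost 50 (adds 50)
total cost = 2207

Minimum cost for 71 units: 2207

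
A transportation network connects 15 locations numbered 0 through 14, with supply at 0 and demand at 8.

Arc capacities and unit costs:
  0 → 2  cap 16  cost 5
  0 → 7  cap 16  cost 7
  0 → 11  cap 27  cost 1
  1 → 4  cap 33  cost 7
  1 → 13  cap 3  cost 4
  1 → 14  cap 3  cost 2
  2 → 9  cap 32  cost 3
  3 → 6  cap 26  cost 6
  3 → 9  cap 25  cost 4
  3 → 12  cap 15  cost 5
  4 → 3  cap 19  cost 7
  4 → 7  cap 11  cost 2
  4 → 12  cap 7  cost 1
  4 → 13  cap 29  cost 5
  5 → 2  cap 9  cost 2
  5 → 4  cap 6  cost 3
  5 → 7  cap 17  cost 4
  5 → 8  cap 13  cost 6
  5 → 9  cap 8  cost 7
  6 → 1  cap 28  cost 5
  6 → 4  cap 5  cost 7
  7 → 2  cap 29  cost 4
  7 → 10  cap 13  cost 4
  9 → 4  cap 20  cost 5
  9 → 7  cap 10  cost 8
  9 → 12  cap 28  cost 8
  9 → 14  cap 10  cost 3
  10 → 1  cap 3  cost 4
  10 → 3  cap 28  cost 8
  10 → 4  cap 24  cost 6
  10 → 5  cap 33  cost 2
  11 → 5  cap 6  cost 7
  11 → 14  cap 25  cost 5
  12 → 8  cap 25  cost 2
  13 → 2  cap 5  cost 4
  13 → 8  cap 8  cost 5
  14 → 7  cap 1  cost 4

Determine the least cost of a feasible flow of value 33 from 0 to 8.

shortest-cost path #1: 0→11→5→8 push 6 @ unit cost 14 (adds 84)
shortest-cost path #2: 0→2→9→4→12→8 push 7 @ unit cost 16 (adds 112)
shortest-cost path #3: 0→2→9→12→8 push 9 @ unit cost 18 (adds 162)
shortest-cost path #4: 0→7→10→5→8 push 7 @ unit cost 19 (adds 133)
shortest-cost path #5: 0→7→10→5→4→9→12→8 push 4 @ unit cost 21 (adds 84)
total cost = 575

Minimum cost for 33 units: 575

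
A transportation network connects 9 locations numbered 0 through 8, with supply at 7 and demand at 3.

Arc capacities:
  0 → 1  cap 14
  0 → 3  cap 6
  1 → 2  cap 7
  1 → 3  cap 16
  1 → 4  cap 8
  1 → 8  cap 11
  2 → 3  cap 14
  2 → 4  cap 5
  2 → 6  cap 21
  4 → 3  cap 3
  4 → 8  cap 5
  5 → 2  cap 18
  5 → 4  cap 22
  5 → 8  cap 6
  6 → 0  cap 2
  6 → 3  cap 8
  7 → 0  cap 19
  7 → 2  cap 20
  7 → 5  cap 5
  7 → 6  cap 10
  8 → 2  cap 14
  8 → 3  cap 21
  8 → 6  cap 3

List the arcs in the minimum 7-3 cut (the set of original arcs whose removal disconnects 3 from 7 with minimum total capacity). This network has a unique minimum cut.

Min-cut arcs: {(0,1), (0,3), (2,3), (2,4), (6,3), (7,5)} (total capacity 52)

augment #1: 7→0→3 push 6
augment #2: 7→2→3 push 14
augment #3: 7→6→3 push 8
augment #4: 7→0→1→3 push 13
augment #5: 7→2→4→3 push 3
augment #6: 7→5→8→3 push 5
augment #7: 7→2→4→8→3 push 2
augment #8: 7→6→0→1→3 push 1
max flow = 52; residual-reachable set from 7 gives S-side
cut edges (S→T): {(0,1), (0,3), (2,3), (2,4), (6,3), (7,5)} total cap 52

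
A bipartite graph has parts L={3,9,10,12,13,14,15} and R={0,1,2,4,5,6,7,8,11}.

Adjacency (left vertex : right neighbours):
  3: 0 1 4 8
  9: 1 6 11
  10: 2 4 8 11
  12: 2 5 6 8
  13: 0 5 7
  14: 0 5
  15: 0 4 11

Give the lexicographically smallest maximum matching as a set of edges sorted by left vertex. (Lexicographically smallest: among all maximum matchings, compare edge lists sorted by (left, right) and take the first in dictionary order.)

|M| = 7 (so the lex-smallest maximum matching has 7 edges)
process left vertices in ascending order; for each, take the smallest-labelled available neighbour that still permits 7 edges overall, or leave it unmatched if none does
lex-smallest matching: {3-0, 9-1, 10-2, 12-6, 13-7, 14-5, 15-4}

Lex-smallest maximum matching: {(3,0), (9,1), (10,2), (12,6), (13,7), (14,5), (15,4)}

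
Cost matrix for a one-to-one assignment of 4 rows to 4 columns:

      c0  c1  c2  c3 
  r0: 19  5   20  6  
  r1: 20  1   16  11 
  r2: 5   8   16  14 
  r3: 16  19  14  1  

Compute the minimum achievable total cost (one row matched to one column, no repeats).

optimal assignment: row0→col3 (cost 6), row1→col1 (cost 1), row2→col0 (cost 5), row3→col2 (cost 14)
total = 6 + 1 + 5 + 14 = 26

Minimum assignment cost: 26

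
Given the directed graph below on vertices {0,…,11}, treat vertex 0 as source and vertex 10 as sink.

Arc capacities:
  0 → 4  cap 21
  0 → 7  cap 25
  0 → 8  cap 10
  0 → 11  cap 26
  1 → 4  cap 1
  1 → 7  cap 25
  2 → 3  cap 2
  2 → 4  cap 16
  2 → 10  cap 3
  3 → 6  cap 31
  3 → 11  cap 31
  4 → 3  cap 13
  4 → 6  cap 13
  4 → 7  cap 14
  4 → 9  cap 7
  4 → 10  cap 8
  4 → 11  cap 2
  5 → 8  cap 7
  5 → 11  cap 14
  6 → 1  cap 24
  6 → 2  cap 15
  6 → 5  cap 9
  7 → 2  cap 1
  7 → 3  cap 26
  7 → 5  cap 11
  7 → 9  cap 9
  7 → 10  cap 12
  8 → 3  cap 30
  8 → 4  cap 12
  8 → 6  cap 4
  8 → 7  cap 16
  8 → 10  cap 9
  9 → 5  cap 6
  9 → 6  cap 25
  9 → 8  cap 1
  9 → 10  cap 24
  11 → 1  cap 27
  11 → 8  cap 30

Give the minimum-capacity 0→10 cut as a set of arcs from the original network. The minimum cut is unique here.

Min-cut arcs: {(2,10), (4,9), (4,10), (7,9), (7,10), (8,10)} (total capacity 48)

augment #1: 0→4→10 push 8
augment #2: 0→7→10 push 12
augment #3: 0→8→10 push 9
augment #4: 0→4→9→10 push 7
augment #5: 0→7→2→10 push 1
augment #6: 0→7→9→10 push 9
augment #7: 0→4→6→2→10 push 2
max flow = 48; residual-reachable set from 0 gives S-side
cut edges (S→T): {(2,10), (4,9), (4,10), (7,9), (7,10), (8,10)} total cap 48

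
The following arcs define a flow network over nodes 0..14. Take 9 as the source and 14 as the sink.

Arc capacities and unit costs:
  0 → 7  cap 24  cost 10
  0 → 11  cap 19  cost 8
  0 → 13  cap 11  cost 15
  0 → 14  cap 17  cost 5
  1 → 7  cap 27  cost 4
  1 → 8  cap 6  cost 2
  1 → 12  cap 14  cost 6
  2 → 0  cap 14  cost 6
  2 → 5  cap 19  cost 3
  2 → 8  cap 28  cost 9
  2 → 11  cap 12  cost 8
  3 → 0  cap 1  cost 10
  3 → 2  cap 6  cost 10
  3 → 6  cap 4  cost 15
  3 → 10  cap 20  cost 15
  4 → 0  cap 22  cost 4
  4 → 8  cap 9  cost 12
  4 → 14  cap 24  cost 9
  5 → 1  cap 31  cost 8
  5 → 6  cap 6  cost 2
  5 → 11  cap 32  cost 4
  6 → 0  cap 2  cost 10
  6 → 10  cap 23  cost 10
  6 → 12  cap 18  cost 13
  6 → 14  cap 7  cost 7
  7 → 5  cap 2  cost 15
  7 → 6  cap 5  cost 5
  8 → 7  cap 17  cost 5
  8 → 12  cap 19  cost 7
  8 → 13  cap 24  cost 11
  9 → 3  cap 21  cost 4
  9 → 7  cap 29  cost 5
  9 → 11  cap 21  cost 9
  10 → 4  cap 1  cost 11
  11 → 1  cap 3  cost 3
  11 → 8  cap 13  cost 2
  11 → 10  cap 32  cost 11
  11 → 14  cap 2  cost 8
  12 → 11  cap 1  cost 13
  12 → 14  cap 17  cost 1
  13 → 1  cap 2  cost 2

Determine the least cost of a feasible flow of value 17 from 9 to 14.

Minimum cost for 17 units: 309

shortest-cost path #1: 9→11→14 push 2 @ unit cost 17 (adds 34)
shortest-cost path #2: 9→7→6→14 push 5 @ unit cost 17 (adds 85)
shortest-cost path #3: 9→11→1→12→14 push 3 @ unit cost 19 (adds 57)
shortest-cost path #4: 9→11→8→12→14 push 7 @ unit cost 19 (adds 133)
total cost = 309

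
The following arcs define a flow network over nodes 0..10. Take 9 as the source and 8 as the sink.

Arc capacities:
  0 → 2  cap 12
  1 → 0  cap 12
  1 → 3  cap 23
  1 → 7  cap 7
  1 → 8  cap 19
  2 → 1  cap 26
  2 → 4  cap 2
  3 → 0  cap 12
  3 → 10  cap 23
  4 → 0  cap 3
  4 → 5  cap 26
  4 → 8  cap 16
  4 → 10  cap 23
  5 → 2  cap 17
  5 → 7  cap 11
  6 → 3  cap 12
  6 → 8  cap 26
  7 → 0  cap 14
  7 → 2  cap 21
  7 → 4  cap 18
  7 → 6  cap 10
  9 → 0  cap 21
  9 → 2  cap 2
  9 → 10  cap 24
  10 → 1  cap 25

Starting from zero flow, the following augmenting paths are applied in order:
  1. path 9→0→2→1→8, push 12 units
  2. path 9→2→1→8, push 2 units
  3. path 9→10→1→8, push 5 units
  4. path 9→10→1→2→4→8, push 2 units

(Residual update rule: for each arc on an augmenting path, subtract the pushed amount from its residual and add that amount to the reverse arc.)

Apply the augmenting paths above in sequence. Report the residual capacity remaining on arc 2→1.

after path 1 (9→0→2→1→8, push 12): res(2,1)=14
after path 2 (9→2→1→8, push 2): res(2,1)=12
after path 3 (9→10→1→8, push 5): res(2,1)=12
after path 4 (9→10→1→2→4→8, push 2): res(2,1)=14

Residual capacity of (2,1): 14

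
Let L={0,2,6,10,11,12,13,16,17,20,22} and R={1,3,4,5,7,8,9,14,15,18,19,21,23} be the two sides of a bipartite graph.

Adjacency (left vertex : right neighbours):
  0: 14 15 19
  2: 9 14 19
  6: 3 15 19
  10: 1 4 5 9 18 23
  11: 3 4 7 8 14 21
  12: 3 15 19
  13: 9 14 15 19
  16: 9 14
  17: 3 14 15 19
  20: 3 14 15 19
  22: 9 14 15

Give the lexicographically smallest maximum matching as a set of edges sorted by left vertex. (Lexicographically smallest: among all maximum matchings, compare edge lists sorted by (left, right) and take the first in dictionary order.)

Lex-smallest maximum matching: {(0,14), (2,9), (6,3), (10,1), (11,4), (12,15), (13,19)}

|M| = 7 (so the lex-smallest maximum matching has 7 edges)
process left vertices in ascending order; for each, take the smallest-labelled available neighbour that still permits 7 edges overall, or leave it unmatched if none does
lex-smallest matching: {0-14, 2-9, 6-3, 10-1, 11-4, 12-15, 13-19}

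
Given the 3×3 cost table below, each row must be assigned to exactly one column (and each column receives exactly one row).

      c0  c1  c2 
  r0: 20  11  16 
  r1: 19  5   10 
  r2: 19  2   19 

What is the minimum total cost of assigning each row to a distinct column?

optimal assignment: row0→col0 (cost 20), row1→col2 (cost 10), row2→col1 (cost 2)
total = 20 + 10 + 2 = 32

Minimum assignment cost: 32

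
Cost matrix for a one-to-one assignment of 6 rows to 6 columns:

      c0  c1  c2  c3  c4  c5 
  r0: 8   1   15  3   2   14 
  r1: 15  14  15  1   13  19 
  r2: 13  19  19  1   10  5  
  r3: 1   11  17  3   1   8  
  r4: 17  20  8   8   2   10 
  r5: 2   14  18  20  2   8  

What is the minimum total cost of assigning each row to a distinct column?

one of 2 optimal assignments: row0→col1 (cost 1), row1→col3 (cost 1), row2→col5 (cost 5), row3→col0 (cost 1), row4→col2 (cost 8), row5→col4 (cost 2)
total = 1 + 1 + 5 + 1 + 8 + 2 = 18

Minimum assignment cost: 18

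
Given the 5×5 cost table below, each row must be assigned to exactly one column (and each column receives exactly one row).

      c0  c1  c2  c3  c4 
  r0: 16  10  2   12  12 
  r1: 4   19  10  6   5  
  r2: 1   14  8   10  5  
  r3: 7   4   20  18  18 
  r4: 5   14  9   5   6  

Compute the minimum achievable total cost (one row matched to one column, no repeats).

optimal assignment: row0→col2 (cost 2), row1→col4 (cost 5), row2→col0 (cost 1), row3→col1 (cost 4), row4→col3 (cost 5)
total = 2 + 5 + 1 + 4 + 5 = 17

Minimum assignment cost: 17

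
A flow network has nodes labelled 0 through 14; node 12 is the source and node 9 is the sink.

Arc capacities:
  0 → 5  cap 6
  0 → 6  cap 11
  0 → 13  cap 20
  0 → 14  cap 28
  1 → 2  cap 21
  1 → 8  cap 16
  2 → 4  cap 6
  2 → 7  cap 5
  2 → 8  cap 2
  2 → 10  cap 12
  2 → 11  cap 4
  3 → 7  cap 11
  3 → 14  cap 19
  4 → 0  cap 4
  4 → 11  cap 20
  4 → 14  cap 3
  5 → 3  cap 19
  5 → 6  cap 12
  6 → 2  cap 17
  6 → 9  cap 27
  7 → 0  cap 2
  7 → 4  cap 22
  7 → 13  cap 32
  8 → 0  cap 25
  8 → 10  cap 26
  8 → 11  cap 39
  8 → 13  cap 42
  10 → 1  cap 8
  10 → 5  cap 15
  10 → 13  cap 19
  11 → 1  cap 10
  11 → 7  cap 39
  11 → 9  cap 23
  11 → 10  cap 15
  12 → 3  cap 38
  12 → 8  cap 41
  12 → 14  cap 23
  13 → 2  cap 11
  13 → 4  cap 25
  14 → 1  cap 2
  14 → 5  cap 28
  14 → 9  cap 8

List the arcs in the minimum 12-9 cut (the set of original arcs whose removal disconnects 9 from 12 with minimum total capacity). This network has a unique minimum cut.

augment #1: 12→14→9 push 8
augment #2: 12→8→11→9 push 23
augment #3: 12→8→0→6→9 push 11
augment #4: 12→14→5→6→9 push 12
max flow = 54; residual-reachable set from 12 gives S-side
cut edges (S→T): {(0,6), (5,6), (11,9), (14,9)} total cap 54

Min-cut arcs: {(0,6), (5,6), (11,9), (14,9)} (total capacity 54)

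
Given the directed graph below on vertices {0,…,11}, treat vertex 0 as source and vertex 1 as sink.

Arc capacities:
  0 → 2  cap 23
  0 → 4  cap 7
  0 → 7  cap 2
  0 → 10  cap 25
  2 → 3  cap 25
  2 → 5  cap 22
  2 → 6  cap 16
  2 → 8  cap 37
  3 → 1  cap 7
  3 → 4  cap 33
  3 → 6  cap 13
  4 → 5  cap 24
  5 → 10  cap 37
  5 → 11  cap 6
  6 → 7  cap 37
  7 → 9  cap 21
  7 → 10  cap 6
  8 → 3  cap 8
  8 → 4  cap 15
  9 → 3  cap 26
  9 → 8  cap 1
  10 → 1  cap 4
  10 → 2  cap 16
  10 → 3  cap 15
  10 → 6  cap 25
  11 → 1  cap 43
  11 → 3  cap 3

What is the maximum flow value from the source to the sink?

Maximum flow value: 17

augment #1: 0→10→1 bottleneck 4, total now 4
augment #2: 0→2→3→1 bottleneck 7, total now 11
augment #3: 0→2→5→11→1 bottleneck 6, total now 17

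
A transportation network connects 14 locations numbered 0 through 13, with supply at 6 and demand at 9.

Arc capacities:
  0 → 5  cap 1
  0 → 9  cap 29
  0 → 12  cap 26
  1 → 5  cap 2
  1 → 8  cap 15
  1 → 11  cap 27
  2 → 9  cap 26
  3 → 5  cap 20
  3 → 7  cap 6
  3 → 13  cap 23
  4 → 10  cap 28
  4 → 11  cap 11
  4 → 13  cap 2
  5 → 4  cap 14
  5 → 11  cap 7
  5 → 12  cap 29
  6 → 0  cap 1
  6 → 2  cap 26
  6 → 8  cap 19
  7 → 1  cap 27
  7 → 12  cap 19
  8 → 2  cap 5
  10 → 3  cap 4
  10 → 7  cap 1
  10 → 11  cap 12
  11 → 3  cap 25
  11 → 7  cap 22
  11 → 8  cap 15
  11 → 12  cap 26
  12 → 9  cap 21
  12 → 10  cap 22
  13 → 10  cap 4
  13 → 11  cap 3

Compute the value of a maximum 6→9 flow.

Maximum flow value: 27

augment #1: 6→0→9 bottleneck 1, total now 1
augment #2: 6→2→9 bottleneck 26, total now 27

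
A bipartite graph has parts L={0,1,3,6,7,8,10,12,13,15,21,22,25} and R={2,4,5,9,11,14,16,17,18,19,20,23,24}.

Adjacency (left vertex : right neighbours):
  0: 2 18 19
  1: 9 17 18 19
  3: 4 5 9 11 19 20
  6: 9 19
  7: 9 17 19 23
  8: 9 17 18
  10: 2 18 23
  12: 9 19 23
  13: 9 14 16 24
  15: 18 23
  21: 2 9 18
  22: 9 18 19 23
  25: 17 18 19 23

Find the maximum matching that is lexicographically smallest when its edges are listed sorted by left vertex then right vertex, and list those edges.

Lex-smallest maximum matching: {(0,2), (1,9), (3,4), (6,19), (7,17), (8,18), (10,23), (13,14)}

|M| = 8 (so the lex-smallest maximum matching has 8 edges)
process left vertices in ascending order; for each, take the smallest-labelled available neighbour that still permits 8 edges overall, or leave it unmatched if none does
lex-smallest matching: {0-2, 1-9, 3-4, 6-19, 7-17, 8-18, 10-23, 13-14}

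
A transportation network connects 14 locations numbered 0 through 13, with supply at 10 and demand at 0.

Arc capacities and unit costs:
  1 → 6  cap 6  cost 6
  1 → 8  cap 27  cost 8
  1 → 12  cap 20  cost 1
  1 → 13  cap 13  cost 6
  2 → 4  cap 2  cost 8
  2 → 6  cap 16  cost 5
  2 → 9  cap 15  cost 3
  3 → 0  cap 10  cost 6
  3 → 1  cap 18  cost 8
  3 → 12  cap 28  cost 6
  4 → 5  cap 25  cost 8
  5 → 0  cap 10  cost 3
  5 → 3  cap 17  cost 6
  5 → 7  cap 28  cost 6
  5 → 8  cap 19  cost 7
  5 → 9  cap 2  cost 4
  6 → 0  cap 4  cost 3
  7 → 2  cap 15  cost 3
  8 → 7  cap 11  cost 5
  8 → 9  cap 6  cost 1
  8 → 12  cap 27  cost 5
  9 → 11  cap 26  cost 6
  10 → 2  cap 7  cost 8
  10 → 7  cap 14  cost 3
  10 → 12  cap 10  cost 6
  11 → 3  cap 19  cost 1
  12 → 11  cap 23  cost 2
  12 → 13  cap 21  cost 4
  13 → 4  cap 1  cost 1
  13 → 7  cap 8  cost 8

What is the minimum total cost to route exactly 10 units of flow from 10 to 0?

shortest-cost path #1: 10→7→2→6→0 push 4 @ unit cost 14 (adds 56)
shortest-cost path #2: 10→12→11→3→0 push 6 @ unit cost 15 (adds 90)
total cost = 146

Minimum cost for 10 units: 146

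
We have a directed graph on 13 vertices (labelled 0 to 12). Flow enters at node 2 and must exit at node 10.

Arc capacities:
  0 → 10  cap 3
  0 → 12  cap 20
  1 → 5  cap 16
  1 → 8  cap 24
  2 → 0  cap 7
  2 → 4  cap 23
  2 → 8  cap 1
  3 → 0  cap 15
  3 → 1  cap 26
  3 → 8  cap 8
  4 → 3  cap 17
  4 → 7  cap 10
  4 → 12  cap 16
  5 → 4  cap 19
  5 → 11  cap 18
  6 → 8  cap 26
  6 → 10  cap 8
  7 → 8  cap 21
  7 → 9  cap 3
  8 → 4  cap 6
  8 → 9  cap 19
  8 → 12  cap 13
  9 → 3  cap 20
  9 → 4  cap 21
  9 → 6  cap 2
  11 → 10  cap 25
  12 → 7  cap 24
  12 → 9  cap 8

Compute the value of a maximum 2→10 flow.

Maximum flow value: 21

augment #1: 2→0→10 bottleneck 3, total now 3
augment #2: 2→8→9→6→10 bottleneck 1, total now 4
augment #3: 2→0→12→9→6→10 bottleneck 1, total now 5
augment #4: 2→4→3→1→5→11→10 bottleneck 16, total now 21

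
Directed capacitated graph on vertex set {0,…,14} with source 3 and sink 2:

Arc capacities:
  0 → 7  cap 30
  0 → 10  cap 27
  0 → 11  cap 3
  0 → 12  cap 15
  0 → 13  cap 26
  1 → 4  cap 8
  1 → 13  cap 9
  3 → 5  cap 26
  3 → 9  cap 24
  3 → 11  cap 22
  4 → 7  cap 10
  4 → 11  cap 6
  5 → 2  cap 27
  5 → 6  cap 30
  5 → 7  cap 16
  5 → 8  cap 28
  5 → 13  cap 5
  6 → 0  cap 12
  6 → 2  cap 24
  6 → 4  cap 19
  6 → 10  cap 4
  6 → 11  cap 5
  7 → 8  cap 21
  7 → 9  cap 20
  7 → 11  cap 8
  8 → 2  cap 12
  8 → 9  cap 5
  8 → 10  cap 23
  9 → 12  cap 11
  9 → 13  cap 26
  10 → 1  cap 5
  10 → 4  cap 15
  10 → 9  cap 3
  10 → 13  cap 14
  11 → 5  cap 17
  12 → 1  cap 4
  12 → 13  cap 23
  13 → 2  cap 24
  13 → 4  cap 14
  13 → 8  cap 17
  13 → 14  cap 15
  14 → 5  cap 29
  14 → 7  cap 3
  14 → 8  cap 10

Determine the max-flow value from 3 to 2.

augment #1: 3→5→2 bottleneck 26, total now 26
augment #2: 3→9→13→2 bottleneck 24, total now 50
augment #3: 3→11→5→2 bottleneck 1, total now 51
augment #4: 3→11→5→6→2 bottleneck 16, total now 67

Maximum flow value: 67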